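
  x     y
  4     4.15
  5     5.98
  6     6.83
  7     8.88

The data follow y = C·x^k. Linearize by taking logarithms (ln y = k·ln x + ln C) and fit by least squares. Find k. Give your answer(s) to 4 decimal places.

Taking logs, ln y = k·ln x + ln C, so regress ln y on ln x.
XᵀX = [[11.5091, 6.7334]; [6.7334, 4]], rhs = [12.5432, 7.3167]ᵀ  (here Σln x = 6.7334, Σ(ln x)² = 11.5091, Σln y = 7.3167, Σln x·ln y = 12.5432).
Solving (det = 0.6976): k = 1.30013, ln C = -0.35942.

k = 1.3001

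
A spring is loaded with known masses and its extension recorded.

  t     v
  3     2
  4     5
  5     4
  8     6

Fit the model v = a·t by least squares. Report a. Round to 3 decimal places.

The normal system XᵀX·[a]ᵀ = Xᵀv is [[114]]·[a]ᵀ = [94]ᵀ.
a = 94/114 = 0.824561.

a = 0.825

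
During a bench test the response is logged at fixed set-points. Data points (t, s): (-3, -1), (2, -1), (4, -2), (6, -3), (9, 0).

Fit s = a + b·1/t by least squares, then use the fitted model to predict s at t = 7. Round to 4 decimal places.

Compute the Gram sums: Σ1 = 5, Σ1/t = 25/36, Σ1/t·1/t = 601/1296.
Right-hand side: Σs = -7, Σ1/t·s = -7/6.
Eliminating b: (601/1296)·(row 1) − (25/36)·(row 2) gives (595/324)·a = (601/1296)·(-7) − (25/36)·(-7/6) = -3157/1296, so a = -451/340.
Then b = ((-7/6) − (25/36)·(-451/340))/(601/1296) = -9/17.
At t = 7: ŝ = (-451/340)·(1) + (-9/17)·(1/7) = -3337/2380.

ŝ = -1.4021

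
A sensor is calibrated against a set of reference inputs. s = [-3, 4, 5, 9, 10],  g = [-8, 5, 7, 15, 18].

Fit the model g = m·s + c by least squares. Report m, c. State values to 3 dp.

XᵀX·[m, c]ᵀ = Xᵀg reads: 231·m + 25·c = 394;  25·m + 5·c = 37.
(Σs·s = 231, Σs = 25, Σ1 = 5, Σs·g = 394, Σg = 37.)
Eliminating c: 5·(row 1) − 25·(row 2) gives 530·m = 5·394 − 25·37 = 1045, so m = 209/106.
Then c = (37 − 25·(209/106))/5 = -1303/530.

m = 1.972, c = -2.458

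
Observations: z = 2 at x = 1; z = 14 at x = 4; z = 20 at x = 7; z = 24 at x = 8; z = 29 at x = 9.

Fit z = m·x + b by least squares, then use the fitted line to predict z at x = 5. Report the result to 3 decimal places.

ẑ = 15.280

Normal-equation sums: Σx·x = 211, Σx = 29, Σ1 = 5.
And Σx·z = 651, Σz = 89.
det = 211·5 − 29² = 214.
m = (651·5 − 29·89)/214 = 337/107; b = (211·89 − 29·651)/214 = -50/107.
At x = 5: ẑ = (337/107)·(5) + (-50/107)·(1) = 1635/107.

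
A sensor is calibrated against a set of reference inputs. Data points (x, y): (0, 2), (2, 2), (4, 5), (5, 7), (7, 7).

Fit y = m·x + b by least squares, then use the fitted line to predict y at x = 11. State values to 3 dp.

Normal-equation sums: Σx·x = 94, Σx = 18, Σ1 = 5.
Right-hand side: Σx·y = 108, Σy = 23.
Δ = 94·5 − 18² = 146.
m = (108·5 − 18·23)/146 = 63/73; b = (94·23 − 18·108)/146 = 109/73.
At x = 11: ŷ = (63/73)·(11) + (109/73)·(1) = 802/73.

ŷ = 10.986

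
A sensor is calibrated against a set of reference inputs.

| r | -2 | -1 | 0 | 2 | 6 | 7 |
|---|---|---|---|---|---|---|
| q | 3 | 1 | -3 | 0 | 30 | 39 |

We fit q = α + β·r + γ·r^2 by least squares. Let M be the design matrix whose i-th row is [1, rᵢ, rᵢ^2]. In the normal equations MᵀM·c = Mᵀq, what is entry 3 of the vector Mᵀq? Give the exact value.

3004

Entry 3 ↔ basis r^2, so (Mᵀq)_{3} = Σᵢ (r^2)·qᵢ = (4)·(3) + (1)·(1) + (0)·(-3) + (4)·(0) + (36)·(30) + (49)·(39) = 3004.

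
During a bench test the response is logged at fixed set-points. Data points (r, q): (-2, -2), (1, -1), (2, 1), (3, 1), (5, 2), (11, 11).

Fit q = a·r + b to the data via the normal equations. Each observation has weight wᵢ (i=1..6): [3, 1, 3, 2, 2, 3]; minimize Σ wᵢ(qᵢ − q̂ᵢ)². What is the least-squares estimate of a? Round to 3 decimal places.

The normal system MᵀWM·[a, b]ᵀ = MᵀWq is [[456, 50]; [50, 14]]·[a, b]ᵀ = [406, 35]ᵀ.
Δ = 456·14 − 50² = 3884.
a = (406·14 − 50·35)/3884 = 1967/1942; b = (456·35 − 50·406)/3884 = -1085/971.

a = 1.013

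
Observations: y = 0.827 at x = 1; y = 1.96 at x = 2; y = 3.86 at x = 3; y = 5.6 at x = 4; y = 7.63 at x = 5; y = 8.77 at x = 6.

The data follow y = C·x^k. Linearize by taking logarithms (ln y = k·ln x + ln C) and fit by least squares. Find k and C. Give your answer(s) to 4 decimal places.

k = 1.3622, C = 0.8184

Taking logs, ln y = k·ln x + ln C, so regress ln y on ln x.
Σln x = 6.5793, Σ(ln x)² = 9.4099, Σln y = 7.7599, Σln x·ln y = 11.4996.
Normal system: [[9.4099, 6.5793]; [6.5793, 6]]·[k, ln C]ᵀ = [11.4996, 7.7599]ᵀ.
Slope k = (n·Σln x·ln y − Σln x·Σln y)/(n·Σ(ln x)² − (Σln x)²) = (6·11.4996 − 6.5793·7.7599)/13.1729 = 1.36216; ln C = (Σln y − k·Σln x)/n = -0.20036, so C = exp(-0.20036) = 0.81844.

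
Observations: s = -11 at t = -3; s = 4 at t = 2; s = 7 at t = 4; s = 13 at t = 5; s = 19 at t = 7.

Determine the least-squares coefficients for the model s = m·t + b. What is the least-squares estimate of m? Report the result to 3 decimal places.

m = 2.948

Compute the Gram sums: Σt·t = 103, Σt = 15, Σ1 = 5.
Right-hand side: Σt·s = 267, Σs = 32.
So AᵀA·[m, b]ᵀ = Aᵀs: [[103, 15]; [15, 5]]·[m, b]ᵀ = [267, 32]ᵀ.
Δ = 103·5 − 15² = 290.
m = (267·5 − 15·32)/290 = 171/58; b = (103·32 − 15·267)/290 = -709/290.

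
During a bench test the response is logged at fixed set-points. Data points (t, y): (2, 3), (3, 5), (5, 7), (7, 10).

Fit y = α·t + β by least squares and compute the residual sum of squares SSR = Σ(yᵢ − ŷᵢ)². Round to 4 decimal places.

Sums needed: Σt·t = 87, Σt = 17, Σ1 = 4.
Right-hand side: Σt·y = 126, Σy = 25.
XᵀX·[α, β]ᵀ = Xᵀy becomes [[87, 17]; [17, 4]]·[α, β]ᵀ = [126, 25]ᵀ.
det = 87·4 − 17² = 59.
α = (126·4 − 17·25)/59 = 79/59; β = (87·25 − 17·126)/59 = 33/59.
Residuals: -14/59, 25/59, -15/59, 4/59; SSR = 18/59.

SSR = 0.3051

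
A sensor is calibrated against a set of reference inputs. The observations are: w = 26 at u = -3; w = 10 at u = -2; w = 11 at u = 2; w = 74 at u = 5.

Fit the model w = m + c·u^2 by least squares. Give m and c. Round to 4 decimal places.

Normal-equation sums: Σ1 = 4, Σu^2 = 42, Σu^2·u^2 = 738.
Right-hand side: Σw = 121, Σu^2·w = 2168.
Normal equations: [[4, 42]; [42, 738]]·[m, c]ᵀ = [121, 2168]ᵀ.
Eliminating c: 738·(row 1) − 42·(row 2) gives 1188·m = 738·121 − 42·2168 = -1758, so m = -293/198.
Then c = (2168 − 42·(-293/198))/738 = 1795/594.

m = -1.4798, c = 3.0219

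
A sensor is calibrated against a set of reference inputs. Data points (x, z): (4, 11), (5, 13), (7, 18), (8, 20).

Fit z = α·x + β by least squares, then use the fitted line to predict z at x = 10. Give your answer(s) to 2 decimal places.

ẑ = 24.70

Sums needed: Σx·x = 154, Σx = 24, Σ1 = 4.
And Σx·z = 395, Σz = 62.
Δ = 154·4 − 24² = 40.
α = (395·4 − 24·62)/40 = 23/10; β = (154·62 − 24·395)/40 = 17/10.
At x = 10: ẑ = (23/10)·(10) + (17/10)·(1) = 247/10.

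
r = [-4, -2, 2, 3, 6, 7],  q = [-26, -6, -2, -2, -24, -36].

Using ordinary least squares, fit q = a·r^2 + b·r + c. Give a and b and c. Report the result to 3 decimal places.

a = -1.037, b = 2.114, c = 0.174

The normal system AᵀA·[a, b, c]ᵀ = Aᵀq is [[4066, 522, 118]; [522, 118, 12]; [118, 12, 6]]·[a, b, c]ᵀ = [-3094, -290, -96]ᵀ.
Row-reducing yields a = -64002/61699, b = 11855/5609, c = 10712/61699.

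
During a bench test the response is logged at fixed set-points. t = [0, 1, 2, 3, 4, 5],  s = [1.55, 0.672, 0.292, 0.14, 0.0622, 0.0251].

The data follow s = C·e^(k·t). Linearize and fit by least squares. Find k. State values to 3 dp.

k = -0.814

Linearized form: ln s = k·t + ln C. From the 6 transformed points,
Over the data: Σt = 15.0000, Σ(t)² = 55.0000, Σln s = -9.6186, Σt·ln s = -38.2919.
Normal system: [[55.0000, 15.0000]; [15.0000, 6]]·[k, ln C]ᵀ = [-38.2919, -9.6186]ᵀ.
Solving (det = 105.0000): k = -0.81402, ln C = 0.43193.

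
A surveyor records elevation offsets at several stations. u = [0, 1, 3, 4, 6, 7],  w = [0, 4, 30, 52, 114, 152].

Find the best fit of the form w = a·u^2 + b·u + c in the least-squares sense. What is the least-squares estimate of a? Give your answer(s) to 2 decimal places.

a = 2.92

The normal equations are: 4035·a + 651·b + 111·c = 12658;  651·a + 111·b + 21·c = 2050;  111·a + 21·b + 6·c = 352.
(Σu^2·u^2 = 4035, Σu^2·u = 651, Σu^2 = 111, Σu·u = 111, Σu = 21, Σ1 = 6, Σu^2·w = 12658, Σu·w = 2050, Σw = 352.)
Solving the 3×3 system (Gaussian elimination) gives a = 35/12, b = 419/300, c = -9/50.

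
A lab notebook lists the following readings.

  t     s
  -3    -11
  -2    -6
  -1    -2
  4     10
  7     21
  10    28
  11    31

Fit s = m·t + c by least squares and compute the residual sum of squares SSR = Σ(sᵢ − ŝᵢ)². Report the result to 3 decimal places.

Normal-equation sums: Σt·t = 300, Σt = 26, Σ1 = 7.
And Σt·s = 855, Σs = 71.
Normal equations: [[300, 26]; [26, 7]]·[m, c]ᵀ = [855, 71]ᵀ.
Eliminating c: 7·(row 1) − 26·(row 2) gives 1424·m = 7·855 − 26·71 = 4139, so m = 4139/1424.
Then c = (71 − 26·(4139/1424))/7 = -465/712.
Residuals: -2317/1424, 83/178, 2221/1424, -693/712, 1861/1424, -147/356, -455/1424; SSR = 11713/1424.

SSR = 8.225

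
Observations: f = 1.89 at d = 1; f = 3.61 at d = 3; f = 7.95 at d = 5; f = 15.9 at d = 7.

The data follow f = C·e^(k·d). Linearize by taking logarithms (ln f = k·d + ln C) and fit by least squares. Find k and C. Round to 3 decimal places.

Linearized form: ln f = k·d + ln C. From the 4 transformed points,
Over the data: Σd = 16.0000, Σ(d)² = 84.0000, Σln f = 6.7598, Σd·ln f = 34.2178.
Normal system: [[84.0000, 16.0000]; [16.0000, 4]]·[k, ln C]ᵀ = [34.2178, 6.7598]ᵀ.
Δ = 84.0000·4 − (16.0000)² = 80.0000; k = (34.2178·4 − 16.0000·6.7598)/80.0000 = 0.35893, ln C = (84.0000·6.7598 − 16.0000·34.2178)/80.0000 = 0.25421, so C = exp(0.25421) = 1.28944.

k = 0.359, C = 1.289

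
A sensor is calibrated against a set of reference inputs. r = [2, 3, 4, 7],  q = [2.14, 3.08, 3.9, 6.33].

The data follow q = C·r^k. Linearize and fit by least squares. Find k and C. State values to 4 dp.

k = 0.8628, C = 1.1826

With ln qᵢ as the transformed response and ln rᵢ as the regressor:
XᵀX = [[7.3958, 5.1240]; [5.1240, 4]], rhs = [7.2407, 5.0920]ᵀ  (here Σln r = 5.1240, Σ(ln r)² = 7.3958, Σln q = 5.0920, Σln r·ln q = 7.2407).
Δ = 7.3958·4 − (5.1240)² = 3.3281; k = (7.2407·4 − 5.1240·5.0920)/3.3281 = 0.86282, ln C = (7.3958·5.0920 − 5.1240·7.2407)/3.3281 = 0.16774, so C = exp(0.16774) = 1.18262.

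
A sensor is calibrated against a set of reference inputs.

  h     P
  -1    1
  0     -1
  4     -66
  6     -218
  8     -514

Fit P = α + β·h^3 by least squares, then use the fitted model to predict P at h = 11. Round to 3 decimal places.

Normal-equation sums: Σ1 = 5, Σh^3 = 791, Σh^3·h^3 = 312897.
Moment sums: ΣP = -798, Σh^3·P = -314481.
Δ = 5·312897 − 791² = 938804.
α = ((-798)·312897 − 791·(-314481))/938804 = -8295/8308; β = (5·(-314481) − 791·(-798))/938804 = -941187/938804.
At h = 11: P̂ = (-8295/8308)·(1) + (-941187/938804)·(1331) = -313414308/234701.

P̂ = -1335.377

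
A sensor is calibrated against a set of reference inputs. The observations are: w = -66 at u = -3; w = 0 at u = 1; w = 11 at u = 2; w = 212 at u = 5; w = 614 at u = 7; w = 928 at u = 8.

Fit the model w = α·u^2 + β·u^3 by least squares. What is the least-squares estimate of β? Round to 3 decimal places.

β = 1.990

XᵀX·[α, β]ᵀ = Xᵀw reads: 7220·α + 52490·β = 94228;  52490·α + 396212·β = 714108.
(Σu^2·u^2 = 7220, Σu^2·u^3 = 52490, Σu^3·u^3 = 396212, Σu^2·w = 94228, Σu^3·w = 714108.)
Determinant 7220·396212 − 52490² = 105450540.
α = (94228·396212 − 52490·714108)/105450540 = -37316146/26362635; β = (7220·714108 − 52490·94228)/105450540 = 10491602/5272527.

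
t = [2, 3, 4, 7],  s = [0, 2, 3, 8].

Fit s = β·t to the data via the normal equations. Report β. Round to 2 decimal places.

β = 0.95

The normal system MᵀM·[β]ᵀ = Mᵀs is [[78]]·[β]ᵀ = [74]ᵀ.
β = 74/78 = 0.948718.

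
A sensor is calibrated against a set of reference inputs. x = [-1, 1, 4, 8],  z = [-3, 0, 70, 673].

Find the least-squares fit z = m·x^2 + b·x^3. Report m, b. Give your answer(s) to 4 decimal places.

m = -1.7573, b = 1.5341

Entries of AᵀA: Σx^2·x^2 = 4354, Σx^2·x^3 = 33792, Σx^3·x^3 = 266242.
Right-hand side: Σx^2·z = 44189, Σx^3·z = 349059.
det = 4354·266242 − 33792² = 17318404.
m = (44189·266242 − 33792·349059)/17318404 = -15216995/8659202; b = (4354·349059 − 33792·44189)/17318404 = 13284099/8659202.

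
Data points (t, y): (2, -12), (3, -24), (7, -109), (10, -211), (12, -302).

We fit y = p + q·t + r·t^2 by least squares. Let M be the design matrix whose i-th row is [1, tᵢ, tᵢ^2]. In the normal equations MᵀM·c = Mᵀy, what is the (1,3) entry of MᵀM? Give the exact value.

Row 1 ↔ basis 1, column 3 ↔ basis t^2, so (MᵀM)_{1,3} = Σᵢ t^2 = (1)·(4) + (1)·(9) + (1)·(49) + (1)·(100) + (1)·(144) = 306.

306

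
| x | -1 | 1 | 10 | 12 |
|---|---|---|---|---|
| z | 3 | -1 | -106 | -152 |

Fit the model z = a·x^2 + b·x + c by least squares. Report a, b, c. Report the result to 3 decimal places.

a = -0.955, b = -1.340, c = 2.075

From the data, Σx^2·x^2 = 30738, Σx^2·x = 2728, Σx^2 = 246, Σx·x = 246, Σx = 22, Σ1 = 4.
For Mᵀz: Σx^2·z = -32486, Σx·z = -2888, Σz = -256.
Inverting the 3×3 Gram matrix, [a, b, c]ᵀ = [-21/22, -67/50, 1141/550]ᵀ.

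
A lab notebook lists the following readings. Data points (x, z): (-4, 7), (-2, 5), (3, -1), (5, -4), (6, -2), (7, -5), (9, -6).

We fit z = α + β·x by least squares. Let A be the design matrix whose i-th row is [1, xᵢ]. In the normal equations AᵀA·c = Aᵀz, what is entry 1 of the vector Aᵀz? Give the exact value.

Entry 1 ↔ basis 1, so (Aᵀz)_{1} = Σᵢ zᵢ = (1)·(7) + (1)·(5) + (1)·(-1) + (1)·(-4) + (1)·(-2) + (1)·(-5) + (1)·(-6) = -6.

-6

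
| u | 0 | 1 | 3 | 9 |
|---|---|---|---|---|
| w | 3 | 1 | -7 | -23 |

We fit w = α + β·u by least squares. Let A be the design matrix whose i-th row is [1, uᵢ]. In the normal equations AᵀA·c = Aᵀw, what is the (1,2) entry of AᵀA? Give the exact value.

13

Row 1 ↔ basis 1, column 2 ↔ basis u, so (AᵀA)_{1,2} = Σᵢ u = (1)·(0) + (1)·(1) + (1)·(3) + (1)·(9) = 13.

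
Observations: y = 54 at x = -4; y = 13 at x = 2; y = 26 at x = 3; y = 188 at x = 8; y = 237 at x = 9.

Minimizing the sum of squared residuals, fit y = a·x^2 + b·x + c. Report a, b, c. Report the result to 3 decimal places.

a = 3.003, b = -0.903, c = 2.331

The normal equations are: 11010·a + 1212·b + 174·c = 32379;  1212·a + 174·b + 18·c = 3525;  174·a + 18·b + 5·c = 518.
Row-reducing yields a = 55101/18346, b = -16567/18346, c = 21386/9173.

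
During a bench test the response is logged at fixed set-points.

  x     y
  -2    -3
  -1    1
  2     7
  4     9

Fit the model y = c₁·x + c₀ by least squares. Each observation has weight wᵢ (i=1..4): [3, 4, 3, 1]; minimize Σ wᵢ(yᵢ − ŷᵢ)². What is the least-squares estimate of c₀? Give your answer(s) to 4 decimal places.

c₀ = 2.2727

With design matrix M, MᵀWM = [[44, 0]; [0, 11]] and MᵀWy = [92, 25]ᵀ.
det = 44·11 − 0² = 484.
c₁ = (92·11 − 0·25)/484 = 23/11; c₀ = (44·25 − 0·92)/484 = 25/11.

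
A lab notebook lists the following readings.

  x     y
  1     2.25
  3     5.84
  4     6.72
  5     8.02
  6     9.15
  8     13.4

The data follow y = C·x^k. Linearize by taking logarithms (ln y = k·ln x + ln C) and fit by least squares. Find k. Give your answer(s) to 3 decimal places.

k = 0.820

Let Y = ln y. Fitting Y = k·ln x + ln C by least squares:
AᵀA = [[13.2535, 7.9655]; [7.9655, 6]], rhs = [17.2937, 11.3717]ᵀ  (here Σln x = 7.9655, Σ(ln x)² = 13.2535, Σln y = 11.3717, Σln x·ln y = 17.2937).
Slope k = (n·Σln x·ln y − Σln x·Σln y)/(n·Σ(ln x)² − (Σln x)²) = (6·17.2937 − 7.9655·11.3717)/16.0713 = 0.82013; ln C = (Σln y − k·Σln x)/n = 0.80649.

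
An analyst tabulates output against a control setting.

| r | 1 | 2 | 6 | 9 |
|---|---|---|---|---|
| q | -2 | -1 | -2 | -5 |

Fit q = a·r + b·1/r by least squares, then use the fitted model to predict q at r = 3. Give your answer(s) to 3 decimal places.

q̂ = -1.782

Sums needed: Σr·r = 122, Σr·1/r = 4, Σ1/r·1/r = 209/162.
For Xᵀq: Σr·q = -61, Σ1/r·q = -61/18.
So XᵀX·[a, b]ᵀ = Xᵀq: [[122, 4]; [4, 209/162]]·[a, b]ᵀ = [-61, -61/18]ᵀ.
det = 122·(209/162) − 4² = 11453/81.
a = ((-61)·(209/162) − 4·(-61/18))/(11453/81) = -10553/22906; b = (122·(-61/18) − 4·(-61))/(11453/81) = -13725/11453.
At r = 3: q̂ = (-10553/22906)·(3) + (-13725/11453)·(1/3) = -40809/22906.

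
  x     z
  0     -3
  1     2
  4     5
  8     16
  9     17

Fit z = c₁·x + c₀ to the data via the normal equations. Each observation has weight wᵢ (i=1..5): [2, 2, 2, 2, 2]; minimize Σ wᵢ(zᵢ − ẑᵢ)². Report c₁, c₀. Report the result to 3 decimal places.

c₁ = 2.150, c₀ = -2.061

Setting ∂/∂c₁ … = 0 gives: 324·c₁ + 44·c₀ = 606;  44·c₁ + 10·c₀ = 74.
Determinant 324·10 − 44² = 1304.
c₁ = (606·10 − 44·74)/1304 = 701/326; c₀ = (324·74 − 44·606)/1304 = -336/163.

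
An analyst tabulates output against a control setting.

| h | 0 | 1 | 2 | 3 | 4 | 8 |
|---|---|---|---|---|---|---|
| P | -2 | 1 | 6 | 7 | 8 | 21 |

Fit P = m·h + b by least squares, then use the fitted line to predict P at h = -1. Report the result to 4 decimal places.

P̂ = -4.2667

Entries of MᵀM: Σh·h = 94, Σh = 18, Σ1 = 6.
And Σh·P = 234, ΣP = 41.
Normal equations: [[94, 18]; [18, 6]]·[m, b]ᵀ = [234, 41]ᵀ.
Eliminating b: 6·(row 1) − 18·(row 2) gives 240·m = 6·234 − 18·41 = 666, so m = 111/40.
Then b = (41 − 18·(111/40))/6 = -179/120.
At h = -1: P̂ = (111/40)·(-1) + (-179/120)·(1) = -64/15.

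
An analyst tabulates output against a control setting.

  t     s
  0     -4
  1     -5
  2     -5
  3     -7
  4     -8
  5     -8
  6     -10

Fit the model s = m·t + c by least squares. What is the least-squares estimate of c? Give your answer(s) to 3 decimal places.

c = -3.821

Compute the Gram sums: Σt·t = 91, Σt = 21, Σ1 = 7.
Moment sums: Σt·s = -168, Σs = -47.
Determinant 91·7 − 21² = 196.
m = ((-168)·7 − 21·(-47))/196 = -27/28; c = (91·(-47) − 21·(-168))/196 = -107/28.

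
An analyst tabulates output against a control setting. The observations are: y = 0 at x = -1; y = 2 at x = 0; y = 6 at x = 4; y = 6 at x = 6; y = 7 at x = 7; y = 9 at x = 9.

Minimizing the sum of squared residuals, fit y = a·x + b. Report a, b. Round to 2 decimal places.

Forming AᵀA = [[183, 25]; [25, 6]] and Aᵀy = [190, 30]ᵀ gives AᵀA·[a, b]ᵀ = Aᵀy.
Δ = 183·6 − 25² = 473.
a = (190·6 − 25·30)/473 = 390/473; b = (183·30 − 25·190)/473 = 740/473.

a = 0.82, b = 1.56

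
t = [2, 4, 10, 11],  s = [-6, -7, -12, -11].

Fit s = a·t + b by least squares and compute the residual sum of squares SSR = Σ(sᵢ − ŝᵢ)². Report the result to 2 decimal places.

The normal system AᵀA·[a, b]ᵀ = Aᵀs is [[241, 27]; [27, 4]]·[a, b]ᵀ = [-281, -36]ᵀ.
Δ = 241·4 − 27² = 235.
a = ((-281)·4 − 27·(-36))/235 = -152/235; b = (241·(-36) − 27·(-281))/235 = -1089/235.
Residuals: -17/235, 52/235, -211/235, 176/235; SSR = 334/235.

SSR = 1.42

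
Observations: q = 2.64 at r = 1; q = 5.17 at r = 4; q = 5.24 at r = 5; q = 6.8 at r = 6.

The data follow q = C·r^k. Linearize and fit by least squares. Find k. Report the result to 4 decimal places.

Linearized form: ln q = k·ln r + ln C. From the 4 transformed points,
AᵀA = [[7.7225, 4.7875]; [4.7875, 4]], rhs = [8.3779, 6.1869]ᵀ  (here Σln r = 4.7875, Σ(ln r)² = 7.7225, Σln q = 6.1869, Σln r·ln q = 8.3779).
Solving (det = 7.9699): k = 0.48833, ln C = 0.96226.

k = 0.4883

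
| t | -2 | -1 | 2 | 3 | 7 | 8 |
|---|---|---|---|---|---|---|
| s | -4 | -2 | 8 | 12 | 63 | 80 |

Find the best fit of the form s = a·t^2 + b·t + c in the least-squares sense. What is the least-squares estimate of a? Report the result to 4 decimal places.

The normal equations are: 6611·a + 881·b + 131·c = 8329;  881·a + 131·b + 17·c = 1143;  131·a + 17·b + 6·c = 157.
(Σt^2·t^2 = 6611, Σt^2·t = 881, Σt^2 = 131, Σt·t = 131, Σt = 17, Σ1 = 6, Σt^2·s = 8329, Σt·s = 1143, Σs = 157.)
Row-reducing yields a = 10721/10878, b = 25699/10878, c = -3708/1813.

a = 0.9856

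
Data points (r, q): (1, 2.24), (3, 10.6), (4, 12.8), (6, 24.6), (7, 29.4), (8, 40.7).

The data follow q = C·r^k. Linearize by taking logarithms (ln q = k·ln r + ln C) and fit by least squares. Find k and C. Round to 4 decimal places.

Let Y = ln q. Fitting Y = k·ln r + ln C by least squares:
XᵀX = [[14.4498, 8.3020]; [8.3020, 6]], rhs = [26.1525, 16.0067]ᵀ  (here Σln r = 8.3020, Σ(ln r)² = 14.4498, Σln q = 16.0067, Σln r·ln q = 26.1525).
Δ = 14.4498·6 − (8.3020)² = 17.7753; k = (26.1525·6 − 8.3020·16.0067)/17.7753 = 1.35169, ln C = (14.4498·16.0067 − 8.3020·26.1525)/17.7753 = 0.79750, so C = exp(0.79750) = 2.21999.

k = 1.3517, C = 2.2200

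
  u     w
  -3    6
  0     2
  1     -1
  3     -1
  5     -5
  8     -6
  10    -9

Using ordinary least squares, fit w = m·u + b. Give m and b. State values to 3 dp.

From the data, Σu·u = 208, Σu = 24, Σ1 = 7.
And Σu·w = -185, Σw = -14.
Normal equations: [[208, 24]; [24, 7]]·[m, b]ᵀ = [-185, -14]ᵀ.
Determinant 208·7 − 24² = 880.
m = ((-185)·7 − 24·(-14))/880 = -959/880; b = (208·(-14) − 24·(-185))/880 = 191/110.

m = -1.090, b = 1.736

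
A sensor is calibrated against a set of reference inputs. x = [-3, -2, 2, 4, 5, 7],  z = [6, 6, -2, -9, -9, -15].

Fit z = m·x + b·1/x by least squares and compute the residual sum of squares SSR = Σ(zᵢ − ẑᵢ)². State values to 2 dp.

SSR = 10.61

AᵀA·[m, b]ᵀ = Aᵀz reads: 107·m + 6·b = -220;  6·m + (129481/176400)·b = -1707/140.
(Σx·x = 107, Σx·1/x = 6, Σ1/x·1/x = 129481/176400, Σx·z = -220, Σ1/x·z = -1707/140.)
Δ = 107·(129481/176400) − 6² = 7504067/176400.
m = ((-220)·(129481/176400) − 6·(-1707/140))/(7504067/176400) = -15580900/7504067; b = (107·(-1707/140) − 6·(-220))/(7504067/176400) = 2710260/7504067.
Residuals: -814878/7504067, 15217732/7504067, 14798536/7504067, -5890568/7504067, 9825845/7504067, -3881885/7504067; SSR = 79630834/7504067.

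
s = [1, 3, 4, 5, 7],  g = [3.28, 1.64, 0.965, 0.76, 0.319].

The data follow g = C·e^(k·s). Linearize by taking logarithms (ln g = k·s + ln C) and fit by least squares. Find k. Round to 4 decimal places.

Let Y = ln g. Fitting Y = k·s + ln C by least squares:
XᵀX = [[100.0000, 20.0000]; [20.0000, 5]], rhs = [-6.8407, 0.2299]ᵀ  (here Σs = 20.0000, Σ(s)² = 100.0000, Σln g = 0.2299, Σs·ln g = -6.8407).
Slope k = (n·Σs·ln g − Σs·Σln g)/(n·Σ(s)² − (Σs)²) = (5·-6.8407 − 20.0000·0.2299)/100.0000 = -0.38802; ln C = (Σln g − k·Σs)/n = 1.59805.

k = -0.3880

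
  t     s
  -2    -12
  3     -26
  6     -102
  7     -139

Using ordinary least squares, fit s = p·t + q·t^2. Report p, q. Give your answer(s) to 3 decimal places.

p = 0.101, q = -2.853

The normal equations are: 98·p + 578·q = -1639;  578·p + 3794·q = -10765.
(Σt·t = 98, Σt·t^2 = 578, Σt^2·t^2 = 3794, Σt·s = -1639, Σt^2·s = -10765.)
det = 98·3794 − 578² = 37728.
p = ((-1639)·3794 − 578·(-10765))/37728 = 317/3144; q = (98·(-10765) − 578·(-1639))/37728 = -8969/3144.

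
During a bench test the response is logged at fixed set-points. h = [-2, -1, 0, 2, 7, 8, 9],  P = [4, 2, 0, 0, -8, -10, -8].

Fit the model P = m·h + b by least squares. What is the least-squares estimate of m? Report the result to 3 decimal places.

Compute the Gram sums: Σh·h = 203, Σh = 23, Σ1 = 7.
And Σh·P = -218, ΣP = -20.
Normal equations: [[203, 23]; [23, 7]]·[m, b]ᵀ = [-218, -20]ᵀ.
Eliminating b: 7·(row 1) − 23·(row 2) gives 892·m = 7·(-218) − 23·(-20) = -1066, so m = -533/446.
Then b = ((-20) − 23·(-533/446))/7 = 477/446.

m = -1.195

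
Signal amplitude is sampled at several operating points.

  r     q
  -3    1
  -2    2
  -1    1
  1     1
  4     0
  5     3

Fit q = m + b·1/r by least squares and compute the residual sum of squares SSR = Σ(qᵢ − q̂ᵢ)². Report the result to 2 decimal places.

MᵀM·[m, b]ᵀ = Mᵀq reads: 6·m + (-23/60)·b = 8;  (-23/60)·m + (8869/3600)·b = -11/15.
Eliminating b: (8869/3600)·(row 1) − (-23/60)·(row 2) gives (10537/720)·m = (8869/3600)·8 − (-23/60)·(-11/15) = 3497/180, so m = 13988/10537.
Then b = ((-11/15) − (-23/60)·(13988/10537))/(8869/3600) = -960/10537.
Residuals: -3771/10537, 6606/10537, -4411/10537, -2491/10537, -13748/10537, 17815/10537; SSR = 55984/10537.

SSR = 5.31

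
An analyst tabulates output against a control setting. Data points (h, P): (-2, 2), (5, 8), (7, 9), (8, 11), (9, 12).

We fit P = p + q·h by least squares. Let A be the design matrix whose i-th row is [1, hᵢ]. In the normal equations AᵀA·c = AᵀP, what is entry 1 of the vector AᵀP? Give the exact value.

42

Entry 1 ↔ basis 1, so (AᵀP)_{1} = Σᵢ Pᵢ = (1)·(2) + (1)·(8) + (1)·(9) + (1)·(11) + (1)·(12) = 42.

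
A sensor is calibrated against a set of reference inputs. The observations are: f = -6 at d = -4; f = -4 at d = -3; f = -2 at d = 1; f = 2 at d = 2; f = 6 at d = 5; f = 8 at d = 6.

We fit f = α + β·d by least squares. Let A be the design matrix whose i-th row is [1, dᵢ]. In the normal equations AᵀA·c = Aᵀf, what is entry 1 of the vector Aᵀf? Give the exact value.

Entry 1 ↔ basis 1, so (Aᵀf)_{1} = Σᵢ fᵢ = (1)·(-6) + (1)·(-4) + (1)·(-2) + (1)·(2) + (1)·(6) + (1)·(8) = 4.

4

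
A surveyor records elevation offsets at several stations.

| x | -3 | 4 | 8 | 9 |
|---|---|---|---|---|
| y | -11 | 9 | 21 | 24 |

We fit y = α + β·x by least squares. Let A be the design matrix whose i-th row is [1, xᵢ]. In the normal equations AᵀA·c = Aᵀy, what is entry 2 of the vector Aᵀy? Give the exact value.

453

Entry 2 ↔ basis x, so (Aᵀy)_{2} = Σᵢ (x)·yᵢ = (-3)·(-11) + (4)·(9) + (8)·(21) + (9)·(24) = 453.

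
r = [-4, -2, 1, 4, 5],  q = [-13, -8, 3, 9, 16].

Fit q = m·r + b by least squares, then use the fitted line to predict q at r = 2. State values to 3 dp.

q̂ = 5.102

Sums needed: Σr·r = 62, Σr = 4, Σ1 = 5.
Moment sums: Σr·q = 187, Σq = 7.
Normal equations: [[62, 4]; [4, 5]]·[m, b]ᵀ = [187, 7]ᵀ.
Determinant 62·5 − 4² = 294.
m = (187·5 − 4·7)/294 = 907/294; b = (62·7 − 4·187)/294 = -157/147.
At r = 2: q̂ = (907/294)·(2) + (-157/147)·(1) = 250/49.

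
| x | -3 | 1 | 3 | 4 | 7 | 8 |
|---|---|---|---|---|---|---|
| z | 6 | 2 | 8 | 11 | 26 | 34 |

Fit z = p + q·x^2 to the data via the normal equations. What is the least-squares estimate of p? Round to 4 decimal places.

p = 2.3530

The normal equations are: 6·p + 148·q = 87;  148·p + 6916·q = 3754.
(Σ1 = 6, Σx^2 = 148, Σx^2·x^2 = 6916, Σz = 87, Σx^2·z = 3754.)
det = 6·6916 − 148² = 19592.
p = (87·6916 − 148·3754)/19592 = 11525/4898; q = (6·3754 − 148·87)/19592 = 1206/2449.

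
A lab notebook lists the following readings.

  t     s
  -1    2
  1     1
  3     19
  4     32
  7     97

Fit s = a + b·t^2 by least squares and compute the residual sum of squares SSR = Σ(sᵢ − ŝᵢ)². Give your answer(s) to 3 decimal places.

Forming XᵀX = [[5, 76]; [76, 2740]] and Xᵀs = [151, 5439]ᵀ gives XᵀX·[a, b]ᵀ = Xᵀs.
Determinant 5·2740 − 76² = 7924.
a = (151·2740 − 76·5439)/7924 = 94/1981; b = (5·5439 − 76·151)/7924 = 15719/7924.
Residuals: -247/7924, -8171/7924, 8709/7924, 422/1981, -1979/7924; SSR = 18859/7924.

SSR = 2.380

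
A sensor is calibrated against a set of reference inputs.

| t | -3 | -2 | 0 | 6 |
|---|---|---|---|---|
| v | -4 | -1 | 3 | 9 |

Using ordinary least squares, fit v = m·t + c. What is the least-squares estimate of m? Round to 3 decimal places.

Compute the Gram sums: Σt·t = 49, Σt = 1, Σ1 = 4.
For Aᵀv: Σt·v = 68, Σv = 7.
AᵀA·[m, c]ᵀ = Aᵀv becomes [[49, 1]; [1, 4]]·[m, c]ᵀ = [68, 7]ᵀ.
Δ = 49·4 − 1² = 195.
m = (68·4 − 1·7)/195 = 53/39; c = (49·7 − 1·68)/195 = 55/39.

m = 1.359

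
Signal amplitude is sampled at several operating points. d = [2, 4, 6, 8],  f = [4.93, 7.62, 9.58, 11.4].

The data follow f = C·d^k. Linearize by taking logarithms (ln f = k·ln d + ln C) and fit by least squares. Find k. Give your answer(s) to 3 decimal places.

Linearized form: ln f = k·ln d + ln C. From the 4 transformed points,
XᵀX = [[9.9367, 5.9506]; [5.9506, 4]], rhs = [13.0304, 8.3194]ᵀ  (here Σln d = 5.9506, Σ(ln d)² = 9.9367, Σln f = 8.3194, Σln d·ln f = 13.0304).
Δ = 9.9367·4 − (5.9506)² = 4.3368; k = (13.0304·4 − 5.9506·8.3194)/4.3368 = 0.60317, ln C = (9.9367·8.3194 − 5.9506·13.0304)/4.3368 = 1.18254.

k = 0.603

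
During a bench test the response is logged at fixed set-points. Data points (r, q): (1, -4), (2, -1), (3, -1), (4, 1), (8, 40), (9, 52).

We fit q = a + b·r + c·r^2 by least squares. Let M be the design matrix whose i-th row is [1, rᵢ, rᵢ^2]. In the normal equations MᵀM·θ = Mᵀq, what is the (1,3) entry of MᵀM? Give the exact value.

Row 1 ↔ basis 1, column 3 ↔ basis r^2, so (MᵀM)_{1,3} = Σᵢ r^2 = (1)·(1) + (1)·(4) + (1)·(9) + (1)·(16) + (1)·(64) + (1)·(81) = 175.

175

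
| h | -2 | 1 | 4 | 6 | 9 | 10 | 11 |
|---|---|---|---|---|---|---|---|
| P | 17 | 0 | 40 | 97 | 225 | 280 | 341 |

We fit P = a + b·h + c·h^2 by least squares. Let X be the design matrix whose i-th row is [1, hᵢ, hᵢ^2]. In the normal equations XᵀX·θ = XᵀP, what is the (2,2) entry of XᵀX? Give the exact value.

Row 2 ↔ basis h, column 2 ↔ basis h, so (XᵀX)_{2,2} = Σᵢ (h)·(h) = (-2)·(-2) + (1)·(1) + (4)·(4) + (6)·(6) + (9)·(9) + (10)·(10) + (11)·(11) = 359.

359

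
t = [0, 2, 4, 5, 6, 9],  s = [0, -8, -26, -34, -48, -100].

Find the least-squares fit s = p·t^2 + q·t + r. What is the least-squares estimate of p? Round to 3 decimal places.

From the data, Σt^2·t^2 = 8754, Σt^2·t = 1142, Σt^2 = 162, Σt·t = 162, Σt = 26, Σ1 = 6.
Right-hand side: Σt^2·s = -11126, Σt·s = -1478, Σs = -216.
So XᵀX·[p, q, r]ᵀ = Xᵀs: [[8754, 1142, 162]; [1142, 162, 26]; [162, 26, 6]]·[p, q, r]ᵀ = [-11126, -1478, -216]ᵀ.
Solving the 3×3 system (Gaussian elimination) gives p = -8509/8430, q = -1115/562, r = -631/4215.

p = -1.009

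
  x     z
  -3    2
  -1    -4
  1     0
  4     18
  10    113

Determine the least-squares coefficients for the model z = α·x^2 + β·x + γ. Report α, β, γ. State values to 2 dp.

α = 1.03, β = 1.33, γ = -3.25

From the data, Σx^2·x^2 = 10339, Σx^2·x = 1037, Σx^2 = 127, Σx·x = 127, Σx = 11, Σ1 = 5.
And Σx^2·z = 11602, Σx·z = 1200, Σz = 129.
Inverting the 3×3 Gram matrix, [α, β, γ]ᵀ = [5695/5538, 7387/5538, -3004/923]ᵀ.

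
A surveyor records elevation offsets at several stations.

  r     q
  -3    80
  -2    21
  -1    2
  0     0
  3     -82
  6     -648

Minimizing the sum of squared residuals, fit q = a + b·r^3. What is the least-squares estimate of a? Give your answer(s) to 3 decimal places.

Normal-equation sums: Σ1 = 6, Σr^3 = 207, Σr^3·r^3 = 48179.
And Σq = -627, Σr^3·q = -144512.
Normal equations: [[6, 207]; [207, 48179]]·[a, b]ᵀ = [-627, -144512]ᵀ.
Eliminating b: 48179·(row 1) − 207·(row 2) gives 246225·a = 48179·(-627) − 207·(-144512) = -294249, so a = -98083/82075.
Then b = ((-144512) − 207·(-98083/82075))/48179 = -245761/82075.

a = -1.195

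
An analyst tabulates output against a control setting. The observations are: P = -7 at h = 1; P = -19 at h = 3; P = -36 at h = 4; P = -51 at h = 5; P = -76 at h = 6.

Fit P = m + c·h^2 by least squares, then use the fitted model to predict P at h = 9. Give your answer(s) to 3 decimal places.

P̂ = -163.805

The normal equations are: 5·m + 87·c = -189;  87·m + 2259·c = -4765.
Eliminating c: 2259·(row 1) − 87·(row 2) gives 3726·m = 2259·(-189) − 87·(-4765) = -12396, so m = -2066/621.
Then c = ((-4765) − 87·(-2066/621))/2259 = -3691/1863.
At h = 9: P̂ = (-2066/621)·(1) + (-3691/1863)·(81) = -101723/621.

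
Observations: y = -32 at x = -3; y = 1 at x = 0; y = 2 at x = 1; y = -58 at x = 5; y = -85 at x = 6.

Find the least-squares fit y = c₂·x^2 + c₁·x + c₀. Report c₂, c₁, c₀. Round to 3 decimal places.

c₂ = -2.851, c₁ = 2.580, c₀ = 1.446

Entries of MᵀM: Σx^2·x^2 = 2003, Σx^2·x = 315, Σx^2 = 71, Σx·x = 71, Σx = 9, Σ1 = 5.
Moment sums: Σx^2·y = -4796, Σx·y = -702, Σy = -172.
Row-reducing yields c₂ = -69400/24339, c₁ = 20931/8113, c₀ = 35191/24339.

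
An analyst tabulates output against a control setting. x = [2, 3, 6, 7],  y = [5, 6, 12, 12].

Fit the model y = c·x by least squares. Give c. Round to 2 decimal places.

AᵀA·[c]ᵀ = Aᵀy reads: 98·c = 184.
c = 184/98 = 1.87755.

c = 1.88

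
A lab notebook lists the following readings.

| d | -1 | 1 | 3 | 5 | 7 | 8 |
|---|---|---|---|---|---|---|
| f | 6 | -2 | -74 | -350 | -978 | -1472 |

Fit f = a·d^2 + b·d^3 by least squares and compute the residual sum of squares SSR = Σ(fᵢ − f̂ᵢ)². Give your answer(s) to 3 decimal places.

SSR = 10.961

XᵀX·[a, b]ᵀ = Xᵀf reads: 7205·a + 52943·b = -151542;  52943·a + 396149·b = -1134874.
Δ = 7205·396149 − 52943² = 51292296.
a = ((-151542)·396149 − 52943·(-1134874))/51292296 = 6302803/6411537; b = (7205·(-1134874) − 52943·(-151542))/51292296 = -1746353/582867.
Residuals: 12956536/6411537, 9334/712393, -1390236/712393, -372650/6411537, 3223112/2137179, -5701760/6411537; SSR = 70275992/6411537.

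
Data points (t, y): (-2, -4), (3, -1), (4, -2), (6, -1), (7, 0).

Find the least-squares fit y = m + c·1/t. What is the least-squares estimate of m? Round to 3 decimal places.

m = -1.890

From the data, Σ1 = 5, Σ1/t = 11/28, Σ1/t·1/t = 3329/7056.
For Xᵀy: Σy = -8, Σ1/t·y = 1.
So XᵀX·[m, c]ᵀ = Xᵀy: [[5, 11/28]; [11/28, 3329/7056]]·[m, c]ᵀ = [-8, 1]ᵀ.
Eliminating c: (3329/7056)·(row 1) − (11/28)·(row 2) gives (3889/1764)·m = (3329/7056)·(-8) − (11/28)·1 = -7351/1764, so m = -7351/3889.
Then c = (1 − (11/28)·(-7351/3889))/(3329/7056) = 14364/3889.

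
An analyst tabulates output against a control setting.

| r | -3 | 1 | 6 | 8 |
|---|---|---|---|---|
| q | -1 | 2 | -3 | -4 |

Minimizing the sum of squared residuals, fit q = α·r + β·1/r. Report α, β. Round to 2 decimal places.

From the data, Σr·r = 110, Σr·1/r = 4, Σ1/r·1/r = 665/576.
And Σr·q = -45, Σ1/r·q = 4/3.
det = 110·(665/576) − 4² = 31967/288.
α = ((-45)·(665/576) − 4·(4/3))/(31967/288) = -32997/63934; β = (110·(4/3) − 4·(-45))/(31967/288) = 94080/31967.

α = -0.52, β = 2.94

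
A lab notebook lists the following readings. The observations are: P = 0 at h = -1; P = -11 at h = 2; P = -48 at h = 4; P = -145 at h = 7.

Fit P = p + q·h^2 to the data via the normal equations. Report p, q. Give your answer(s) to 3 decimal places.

p = 1.500, q = -3.000

The normal equations are: 4·p + 70·q = -204;  70·p + 2674·q = -7917.
Determinant 4·2674 − 70² = 5796.
p = ((-204)·2674 − 70·(-7917))/5796 = 3/2; q = (4·(-7917) − 70·(-204))/5796 = -3.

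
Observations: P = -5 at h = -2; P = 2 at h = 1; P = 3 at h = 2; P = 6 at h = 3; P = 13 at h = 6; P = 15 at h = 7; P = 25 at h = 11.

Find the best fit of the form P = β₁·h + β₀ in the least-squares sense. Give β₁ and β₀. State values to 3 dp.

β₁ = 2.304, β₀ = -0.786

From the data, Σh·h = 224, Σh = 28, Σ1 = 7.
And Σh·P = 494, ΣP = 59.
MᵀM·[β₁, β₀]ᵀ = MᵀP becomes [[224, 28]; [28, 7]]·[β₁, β₀]ᵀ = [494, 59]ᵀ.
det = 224·7 − 28² = 784.
β₁ = (494·7 − 28·59)/784 = 129/56; β₀ = (224·59 − 28·494)/784 = -11/14.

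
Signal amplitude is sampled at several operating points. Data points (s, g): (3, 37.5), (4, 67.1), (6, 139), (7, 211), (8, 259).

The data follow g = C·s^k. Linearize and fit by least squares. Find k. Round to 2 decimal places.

Taking logs, ln g = k·ln s + ln C, so regress ln g on ln s.
AᵀA = [[14.4498, 8.3020]; [8.3020, 5]], rhs = [40.6235, 23.6737]ᵀ  (here Σln s = 8.3020, Σ(ln s)² = 14.4498, Σln g = 23.6737, Σln s·ln g = 40.6235).
Solving (det = 3.3255): k = 1.97804, ln C = 1.45039.

k = 1.98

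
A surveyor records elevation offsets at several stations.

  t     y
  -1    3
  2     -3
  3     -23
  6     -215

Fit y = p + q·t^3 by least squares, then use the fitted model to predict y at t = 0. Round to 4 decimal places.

ŷ = 3.7620

The normal equations are: 4·p + 250·q = -238;  250·p + 47450·q = -47088.
Eliminating q: 47450·(row 1) − 250·(row 2) gives 127300·p = 47450·(-238) − 250·(-47088) = 478900, so p = 4789/1273.
Then q = ((-47088) − 250·(4789/1273))/47450 = -32213/31825.
At t = 0: ŷ = (4789/1273)·(1) + (-32213/31825)·(0) = 4789/1273.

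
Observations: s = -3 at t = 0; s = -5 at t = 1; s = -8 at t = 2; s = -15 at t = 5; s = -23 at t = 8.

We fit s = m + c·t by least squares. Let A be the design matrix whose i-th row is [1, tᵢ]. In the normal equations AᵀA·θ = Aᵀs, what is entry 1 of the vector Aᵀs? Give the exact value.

Entry 1 ↔ basis 1, so (Aᵀs)_{1} = Σᵢ sᵢ = (1)·(-3) + (1)·(-5) + (1)·(-8) + (1)·(-15) + (1)·(-23) = -54.

-54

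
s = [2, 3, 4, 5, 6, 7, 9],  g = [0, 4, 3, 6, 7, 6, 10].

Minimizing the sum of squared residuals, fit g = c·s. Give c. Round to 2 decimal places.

With design matrix M, MᵀM = [[220]] and Mᵀg = [228]ᵀ.
Hence c = 228 / 220 ≈ 1.03636.

c = 1.04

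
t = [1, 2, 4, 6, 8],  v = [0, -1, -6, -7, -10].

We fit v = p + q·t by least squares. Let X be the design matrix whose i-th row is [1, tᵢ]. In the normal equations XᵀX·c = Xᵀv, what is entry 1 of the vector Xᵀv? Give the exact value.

-24

Entry 1 ↔ basis 1, so (Xᵀv)_{1} = Σᵢ vᵢ = (1)·(0) + (1)·(-1) + (1)·(-6) + (1)·(-7) + (1)·(-10) = -24.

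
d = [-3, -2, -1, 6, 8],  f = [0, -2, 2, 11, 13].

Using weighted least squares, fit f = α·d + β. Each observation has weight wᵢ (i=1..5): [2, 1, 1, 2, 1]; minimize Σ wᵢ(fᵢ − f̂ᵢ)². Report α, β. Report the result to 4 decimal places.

α = 1.2913, β = 2.9708

From the data, Σwᵢ·d·d = 159, Σwᵢ·d = 11, Σwᵢ·1 = 7.
Moment sums: Σwᵢ·d·f = 238, Σwᵢ·f = 35.
Normal equations: [[159, 11]; [11, 7]]·[α, β]ᵀ = [238, 35]ᵀ.
Eliminating β: 7·(row 1) − 11·(row 2) gives 992·α = 7·238 − 11·35 = 1281, so α = 1281/992.
Then β = (35 − 11·(1281/992))/7 = 2947/992.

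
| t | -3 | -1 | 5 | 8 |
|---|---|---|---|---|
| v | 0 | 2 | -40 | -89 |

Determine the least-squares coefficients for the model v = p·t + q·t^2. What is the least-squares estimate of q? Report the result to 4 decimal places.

With design matrix A, AᵀA = [[99, 609]; [609, 4803]] and Aᵀv = [-914, -6694]ᵀ.
Δ = 99·4803 − 609² = 104616.
p = ((-914)·4803 − 609·(-6694))/104616 = -13054/4359; q = (99·(-6694) − 609·(-914))/104616 = -4420/4359.

q = -1.0140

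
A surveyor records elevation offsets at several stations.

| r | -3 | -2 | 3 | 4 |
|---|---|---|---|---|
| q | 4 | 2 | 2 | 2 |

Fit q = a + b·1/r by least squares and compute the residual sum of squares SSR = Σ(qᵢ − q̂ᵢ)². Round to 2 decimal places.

Sums needed: Σ1 = 4, Σ1/r = -1/4, Σ1/r·1/r = 77/144.
Right-hand side: Σq = 10, Σ1/r·q = -7/6.
XᵀX·[a, b]ᵀ = Xᵀq becomes [[4, -1/4]; [-1/4, 77/144]]·[a, b]ᵀ = [10, -7/6]ᵀ.
det = 4·(77/144) − (-1/4)² = 299/144.
a = (10·(77/144) − (-1/4)·(-7/6))/(299/144) = 56/23; b = (4·(-7/6) − (-1/4)·10)/(299/144) = -24/23.
Residuals: 28/23, -22/23, -2/23, -4/23; SSR = 56/23.

SSR = 2.43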